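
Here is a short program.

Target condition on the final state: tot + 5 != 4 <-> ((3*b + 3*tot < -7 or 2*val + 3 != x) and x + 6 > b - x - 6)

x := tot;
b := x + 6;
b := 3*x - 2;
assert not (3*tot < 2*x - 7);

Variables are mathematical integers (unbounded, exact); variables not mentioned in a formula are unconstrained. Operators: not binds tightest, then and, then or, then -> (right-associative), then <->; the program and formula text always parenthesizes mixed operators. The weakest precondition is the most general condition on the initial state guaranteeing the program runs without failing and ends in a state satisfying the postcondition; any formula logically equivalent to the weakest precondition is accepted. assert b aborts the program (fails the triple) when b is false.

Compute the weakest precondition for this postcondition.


Working backward. After the program, the postcondition tot + 5 != 4 <-> ((3*b + 3*tot < -7 or 2*val + 3 != x) and x + 6 > b - x - 6) must hold; in canonical form it is tot != -1 <-> ((3*b + 3*tot < -7 or 2*val != x - 3) and 2*x > b - 12).
Before assert not (3*tot < 2*x - 7): (not (3*tot < 2*x - 7)) and (tot != -1 <-> ((3*b + 3*tot < -7 or 2*val != x - 3) and 2*x > b - 12))
Before b := 3*x - 2: (not (3*tot < 2*x - 7)) and (tot != -1 <-> ((3*tot + 9*x < -1 or 2*val != x - 3) and x < 14))
Before b := x + 6: (not (3*tot < 2*x - 7)) and (tot != -1 <-> ((3*tot + 9*x < -1 or 2*val != x - 3) and x < 14))
Before x := tot: (not (tot < -7)) and (tot != -1 <-> ((12*tot < -1 or 2*val != tot - 3) and tot < 14))
Answer: WP = (not (tot < -7)) and (tot != -1 <-> ((12*tot < -1 or 2*val != tot - 3) and tot < 14))


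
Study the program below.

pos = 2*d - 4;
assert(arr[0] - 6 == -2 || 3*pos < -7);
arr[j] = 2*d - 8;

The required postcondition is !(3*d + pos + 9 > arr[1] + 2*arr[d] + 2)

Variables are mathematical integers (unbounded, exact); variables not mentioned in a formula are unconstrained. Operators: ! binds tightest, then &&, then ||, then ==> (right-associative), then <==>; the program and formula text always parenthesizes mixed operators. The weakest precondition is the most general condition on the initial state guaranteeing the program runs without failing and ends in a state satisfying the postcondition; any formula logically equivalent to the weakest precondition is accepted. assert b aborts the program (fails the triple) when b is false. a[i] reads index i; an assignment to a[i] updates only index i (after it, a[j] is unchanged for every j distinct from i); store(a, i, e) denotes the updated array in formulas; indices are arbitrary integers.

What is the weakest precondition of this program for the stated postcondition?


Working backward. After the program, the postcondition !(3*d + pos + 9 > arr[1] + 2*arr[d] + 2) must hold; in canonical form it is !(3*d + pos > arr[1] + 2*arr[d] - 7).
Before arr[j] := 2*d - 8: !(3*d + pos > store(arr, j, 2*d - 8)[1] + 2*store(arr, j, 2*d - 8)[d] - 7)
Before assert arr[0] - 6 == -2 || 3*pos < -7: (arr[0] == 4 || 3*pos < -7) && (!(3*d + pos > store(arr, j, 2*d - 8)[1] + 2*store(arr, j, 2*d - 8)[d] - 7))
Before pos := 2*d - 4: (arr[0] == 4 || 6*d < 5) && (!(5*d > store(arr, j, 2*d - 8)[1] + 2*store(arr, j, 2*d - 8)[d] - 3))
Answer: WP = (arr[0] == 4 || 6*d < 5) && (!(5*d > store(arr, j, 2*d - 8)[1] + 2*store(arr, j, 2*d - 8)[d] - 3))


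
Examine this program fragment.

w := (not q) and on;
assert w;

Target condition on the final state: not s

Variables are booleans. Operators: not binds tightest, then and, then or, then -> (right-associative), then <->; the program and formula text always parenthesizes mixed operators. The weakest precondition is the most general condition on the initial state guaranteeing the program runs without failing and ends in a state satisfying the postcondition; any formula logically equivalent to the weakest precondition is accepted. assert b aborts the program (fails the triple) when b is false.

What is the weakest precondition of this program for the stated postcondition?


Working backward. After the program, not s must hold.
Before assert w: w and (not s)
Before w := (not q) and on: (not q) and on and (not s)
Answer: WP = (not q) and on and (not s)


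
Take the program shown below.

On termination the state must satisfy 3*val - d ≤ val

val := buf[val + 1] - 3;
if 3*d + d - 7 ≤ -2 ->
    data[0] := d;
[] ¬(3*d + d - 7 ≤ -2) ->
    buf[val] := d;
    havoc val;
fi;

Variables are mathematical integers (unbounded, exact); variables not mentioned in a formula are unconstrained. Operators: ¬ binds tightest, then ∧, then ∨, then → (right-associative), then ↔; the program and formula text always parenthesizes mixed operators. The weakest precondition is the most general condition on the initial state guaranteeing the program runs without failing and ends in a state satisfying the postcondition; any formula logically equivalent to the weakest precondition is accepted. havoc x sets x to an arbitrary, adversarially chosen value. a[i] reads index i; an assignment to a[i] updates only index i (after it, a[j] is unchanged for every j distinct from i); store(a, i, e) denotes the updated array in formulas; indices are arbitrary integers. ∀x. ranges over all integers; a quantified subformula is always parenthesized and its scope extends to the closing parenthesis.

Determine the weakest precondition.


Working backward. After the program, the postcondition 3*val - d ≤ val must hold; in canonical form it is 2*val ≤ d.
Then branch requires 2*val ≤ d; else branch requires ∀val_1. 2*val_1 ≤ d.
Before the if: (4*d ≤ 5 → 2*val ≤ d) ∧ ((¬(4*d ≤ 5)) → (∀val_1. 2*val_1 ≤ d))
Before val := buf[val + 1] - 3: (4*d ≤ 5 → 2*buf[val + 1] ≤ d + 6) ∧ ((¬(4*d ≤ 5)) → (∀val_1. 2*val_1 ≤ d))
Answer: WP = (4*d ≤ 5 → 2*buf[val + 1] ≤ d + 6) ∧ ((¬(4*d ≤ 5)) → (∀val_1. 2*val_1 ≤ d))


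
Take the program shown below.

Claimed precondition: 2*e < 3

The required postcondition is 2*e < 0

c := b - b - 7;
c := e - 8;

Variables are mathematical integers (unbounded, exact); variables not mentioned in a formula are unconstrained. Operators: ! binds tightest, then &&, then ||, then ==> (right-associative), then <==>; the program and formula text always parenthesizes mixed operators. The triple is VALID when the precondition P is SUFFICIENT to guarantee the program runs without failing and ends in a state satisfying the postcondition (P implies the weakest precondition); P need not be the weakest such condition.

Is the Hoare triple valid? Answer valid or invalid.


Working backward. After the program, 2*e < 0 must hold.
Before c := e - 8: 2*e < 0
Before c := b - b - 7: 2*e < 0
The weakest precondition is 2*e < 0.
Check whether 2*e < 3 implies it.
Countermodel: at the initial state e = 0, the precondition holds but the weakest precondition fails.
Answer: invalid


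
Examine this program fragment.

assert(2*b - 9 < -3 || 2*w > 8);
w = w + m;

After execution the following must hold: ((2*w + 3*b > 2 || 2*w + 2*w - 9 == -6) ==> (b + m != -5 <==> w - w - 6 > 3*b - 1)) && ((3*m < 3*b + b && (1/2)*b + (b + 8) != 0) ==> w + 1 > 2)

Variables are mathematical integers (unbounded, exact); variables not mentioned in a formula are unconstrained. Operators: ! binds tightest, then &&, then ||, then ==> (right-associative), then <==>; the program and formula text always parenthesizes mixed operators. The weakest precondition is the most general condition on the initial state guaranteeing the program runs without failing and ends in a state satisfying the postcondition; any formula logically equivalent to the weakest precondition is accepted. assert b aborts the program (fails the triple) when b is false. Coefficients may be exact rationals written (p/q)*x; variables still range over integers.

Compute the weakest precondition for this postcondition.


Working backward. After the program, the postcondition ((2*w + 3*b > 2 || 2*w + 2*w - 9 == -6) ==> (b + m != -5 <==> w - w - 6 > 3*b - 1)) && ((3*m < 3*b + b && (1/2)*b + (b + 8) != 0) ==> w + 1 > 2) must hold; in canonical form it is ((3*b + 2*w > 2 || 4*w == 3) ==> (b + m != -5 <==> 3*b < -5)) && ((3*m < 4*b && (3/2)*b != -8) ==> w > 1).
Before w := w + m: ((3*b + 2*m + 2*w > 2 || 4*m + 4*w == 3) ==> (b + m != -5 <==> 3*b < -5)) && ((3*m < 4*b && (3/2)*b != -8) ==> m + w > 1)
Before assert 2*b - 9 < -3 || 2*w > 8: (2*b < 6 || 2*w > 8) && ((3*b + 2*m + 2*w > 2 || 4*m + 4*w == 3) ==> (b + m != -5 <==> 3*b < -5)) && ((3*m < 4*b && (3/2)*b != -8) ==> m + w > 1)
Answer: WP = (2*b < 6 || 2*w > 8) && ((3*b + 2*m + 2*w > 2 || 4*m + 4*w == 3) ==> (b + m != -5 <==> 3*b < -5)) && ((3*m < 4*b && (3/2)*b != -8) ==> m + w > 1)


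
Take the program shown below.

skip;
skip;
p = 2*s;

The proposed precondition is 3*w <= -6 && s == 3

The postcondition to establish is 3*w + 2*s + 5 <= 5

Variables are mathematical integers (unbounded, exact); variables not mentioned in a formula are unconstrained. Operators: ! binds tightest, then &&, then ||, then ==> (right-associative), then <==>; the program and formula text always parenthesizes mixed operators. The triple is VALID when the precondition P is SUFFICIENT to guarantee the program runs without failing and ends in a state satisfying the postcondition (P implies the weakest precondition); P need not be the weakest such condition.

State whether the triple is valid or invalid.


Working backward. After the program, the postcondition 3*w + 2*s + 5 <= 5 must hold; in canonical form it is 2*s + 3*w <= 0.
Before p := 2*s: 2*s + 3*w <= 0
Before skip: 2*s + 3*w <= 0
Before skip: 2*s + 3*w <= 0
The weakest precondition is 2*s + 3*w <= 0.
Check whether 3*w <= -6 && s == 3 implies it.
Every state satisfying the precondition satisfies the weakest precondition: the implication holds.
Answer: valid


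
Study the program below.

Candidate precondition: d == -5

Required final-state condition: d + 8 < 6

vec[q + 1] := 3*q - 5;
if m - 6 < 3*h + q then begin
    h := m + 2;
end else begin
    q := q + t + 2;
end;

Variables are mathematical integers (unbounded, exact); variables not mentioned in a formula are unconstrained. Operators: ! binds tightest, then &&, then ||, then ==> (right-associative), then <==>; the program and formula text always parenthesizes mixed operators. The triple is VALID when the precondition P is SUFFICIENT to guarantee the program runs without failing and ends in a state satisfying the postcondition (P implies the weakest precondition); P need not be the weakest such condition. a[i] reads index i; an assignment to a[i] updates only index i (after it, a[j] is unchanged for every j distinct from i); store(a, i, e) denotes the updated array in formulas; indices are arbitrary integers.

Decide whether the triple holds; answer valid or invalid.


Working backward. After the program, the postcondition d + 8 < 6 must hold; in canonical form it is d < -2.
Then branch requires d < -2; else branch requires d < -2.
Before the if: (m < 3*h + q + 6 ==> d < -2) && ((!(m < 3*h + q + 6)) ==> d < -2)
Before vec[q + 1] := 3*q - 5: (m < 3*h + q + 6 ==> d < -2) && ((!(m < 3*h + q + 6)) ==> d < -2)
The weakest precondition is (m < 3*h + q + 6 ==> d < -2) && ((!(m < 3*h + q + 6)) ==> d < -2).
Check whether d == -5 implies it.
Every state satisfying the precondition satisfies the weakest precondition: the implication holds.
Answer: valid


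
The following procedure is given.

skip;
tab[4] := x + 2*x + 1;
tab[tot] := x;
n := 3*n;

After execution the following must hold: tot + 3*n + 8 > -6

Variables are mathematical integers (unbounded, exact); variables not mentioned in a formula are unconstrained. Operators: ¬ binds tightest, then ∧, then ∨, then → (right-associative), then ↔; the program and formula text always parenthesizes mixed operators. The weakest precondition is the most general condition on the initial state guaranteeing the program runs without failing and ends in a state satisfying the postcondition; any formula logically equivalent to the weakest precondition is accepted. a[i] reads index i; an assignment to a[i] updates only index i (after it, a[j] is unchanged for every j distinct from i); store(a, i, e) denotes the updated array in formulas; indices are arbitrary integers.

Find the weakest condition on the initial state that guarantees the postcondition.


Working backward. After the program, the postcondition tot + 3*n + 8 > -6 must hold; in canonical form it is 3*n + tot > -14.
Before n := 3*n: 9*n + tot > -14
Before tab[tot] := x: 9*n + tot > -14
Before tab[4] := x + 2*x + 1: 9*n + tot > -14
Before skip: 9*n + tot > -14
Answer: WP = 9*n + tot > -14


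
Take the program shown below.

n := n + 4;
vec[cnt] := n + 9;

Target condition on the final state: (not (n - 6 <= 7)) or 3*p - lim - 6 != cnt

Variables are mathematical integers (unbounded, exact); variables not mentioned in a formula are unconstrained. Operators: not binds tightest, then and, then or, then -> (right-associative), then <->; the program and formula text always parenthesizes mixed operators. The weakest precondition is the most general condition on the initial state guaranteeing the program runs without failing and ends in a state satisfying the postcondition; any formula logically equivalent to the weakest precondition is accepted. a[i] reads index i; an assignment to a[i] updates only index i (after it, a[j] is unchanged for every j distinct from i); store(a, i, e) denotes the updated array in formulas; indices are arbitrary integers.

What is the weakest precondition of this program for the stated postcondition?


Working backward. After the program, the postcondition (not (n - 6 <= 7)) or 3*p - lim - 6 != cnt must hold; in canonical form it is (not (n <= 13)) or 3*p != cnt + lim + 6.
Before vec[cnt] := n + 9: (not (n <= 13)) or 3*p != cnt + lim + 6
Before n := n + 4: (not (n <= 9)) or 3*p != cnt + lim + 6
Answer: WP = (not (n <= 9)) or 3*p != cnt + lim + 6


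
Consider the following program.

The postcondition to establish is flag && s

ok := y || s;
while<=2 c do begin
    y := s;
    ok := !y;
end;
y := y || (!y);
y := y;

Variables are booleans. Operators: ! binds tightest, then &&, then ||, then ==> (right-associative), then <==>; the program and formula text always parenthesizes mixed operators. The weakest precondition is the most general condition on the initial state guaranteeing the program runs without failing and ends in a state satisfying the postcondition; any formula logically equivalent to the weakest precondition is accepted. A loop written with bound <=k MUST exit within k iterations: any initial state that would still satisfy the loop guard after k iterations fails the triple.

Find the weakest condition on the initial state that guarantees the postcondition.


Working backward. After the program, flag && s must hold.
Before y := y: flag && s
Before y := y || (!y): flag && s
Before the loop (bound <=2), unroll the exhaustion recursion (WP_0 = exit-now case; WP_j = one more guarded iteration, up to j = 2):
  WP_0: (!c) && flag && s
  WP_1: (c ==> ((!c) && flag && s)) && ((!c) ==> (flag && s))
  WP_2: (c ==> ((c ==> ((!c) && flag && s)) && ((!c) ==> (flag && s)))) && ((!c) ==> (flag && s))
So before the loop: (c ==> ((c ==> ((!c) && flag && s)) && ((!c) ==> (flag && s)))) && ((!c) ==> (flag && s))
Before ok := y || s: (c ==> ((c ==> ((!c) && flag && s)) && ((!c) ==> (flag && s)))) && ((!c) ==> (flag && s))
Answer: WP = (c ==> ((c ==> ((!c) && flag && s)) && ((!c) ==> (flag && s)))) && ((!c) ==> (flag && s))


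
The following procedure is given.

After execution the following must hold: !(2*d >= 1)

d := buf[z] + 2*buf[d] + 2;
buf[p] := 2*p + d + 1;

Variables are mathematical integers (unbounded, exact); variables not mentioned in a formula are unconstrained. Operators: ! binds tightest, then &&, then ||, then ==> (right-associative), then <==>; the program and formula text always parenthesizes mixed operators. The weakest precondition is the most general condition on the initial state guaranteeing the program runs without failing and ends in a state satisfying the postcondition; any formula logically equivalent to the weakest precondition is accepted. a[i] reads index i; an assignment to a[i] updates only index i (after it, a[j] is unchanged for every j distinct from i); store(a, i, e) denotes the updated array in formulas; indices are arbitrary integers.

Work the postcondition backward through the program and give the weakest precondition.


Working backward. After the program, !(2*d >= 1) must hold.
Before buf[p] := 2*p + d + 1: !(2*d >= 1)
Before d := buf[z] + 2*buf[d] + 2: !(4*buf[d] + 2*buf[z] >= -3)
Answer: WP = !(4*buf[d] + 2*buf[z] >= -3)


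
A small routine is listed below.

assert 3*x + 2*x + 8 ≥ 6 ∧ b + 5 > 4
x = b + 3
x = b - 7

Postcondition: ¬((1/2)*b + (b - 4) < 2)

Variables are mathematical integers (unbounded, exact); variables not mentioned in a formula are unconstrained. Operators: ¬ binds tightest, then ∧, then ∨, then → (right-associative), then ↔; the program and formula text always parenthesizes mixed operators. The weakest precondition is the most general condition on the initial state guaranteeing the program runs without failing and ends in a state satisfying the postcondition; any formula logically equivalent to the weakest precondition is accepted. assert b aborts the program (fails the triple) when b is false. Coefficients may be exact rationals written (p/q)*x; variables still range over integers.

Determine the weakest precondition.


Working backward. After the program, the postcondition ¬((1/2)*b + (b - 4) < 2) must hold; in canonical form it is ¬((3/2)*b < 6).
Before x := b - 7: ¬((3/2)*b < 6)
Before x := b + 3: ¬((3/2)*b < 6)
Before assert 3*x + 2*x + 8 ≥ 6 ∧ b + 5 > 4: 5*x ≥ -2 ∧ b > -1 ∧ (¬((3/2)*b < 6))
Answer: WP = 5*x ≥ -2 ∧ b > -1 ∧ (¬((3/2)*b < 6))


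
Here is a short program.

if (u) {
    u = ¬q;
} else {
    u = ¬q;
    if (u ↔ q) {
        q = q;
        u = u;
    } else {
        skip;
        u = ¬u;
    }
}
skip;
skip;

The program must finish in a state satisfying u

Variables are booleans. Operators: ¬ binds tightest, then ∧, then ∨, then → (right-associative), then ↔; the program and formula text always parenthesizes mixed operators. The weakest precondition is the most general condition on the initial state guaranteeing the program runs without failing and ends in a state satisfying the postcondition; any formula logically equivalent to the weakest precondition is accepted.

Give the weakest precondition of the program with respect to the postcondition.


Working backward. After the program, u must hold.
Before skip: u
Before skip: u
Then branch requires ¬q; else branch requires (((¬q) ↔ q) → (¬q)) ∧ ((¬((¬q) ↔ q)) → q).
Before the if: (u → (¬q)) ∧ ((¬u) → ((((¬q) ↔ q) → (¬q)) ∧ ((¬((¬q) ↔ q)) → q)))
Answer: WP = (u → (¬q)) ∧ ((¬u) → ((((¬q) ↔ q) → (¬q)) ∧ ((¬((¬q) ↔ q)) → q)))


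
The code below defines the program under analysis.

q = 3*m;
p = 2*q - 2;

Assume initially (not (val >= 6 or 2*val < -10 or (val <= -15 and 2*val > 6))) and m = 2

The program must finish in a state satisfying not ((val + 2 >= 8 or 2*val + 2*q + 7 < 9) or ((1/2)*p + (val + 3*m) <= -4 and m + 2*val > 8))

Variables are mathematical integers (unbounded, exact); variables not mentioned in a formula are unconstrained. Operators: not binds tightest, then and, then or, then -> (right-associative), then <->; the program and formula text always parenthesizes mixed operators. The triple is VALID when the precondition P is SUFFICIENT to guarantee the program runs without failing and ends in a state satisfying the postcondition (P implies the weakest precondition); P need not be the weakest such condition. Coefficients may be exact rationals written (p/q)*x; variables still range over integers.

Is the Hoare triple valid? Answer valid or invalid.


Working backward. After the program, the postcondition not ((val + 2 >= 8 or 2*val + 2*q + 7 < 9) or ((1/2)*p + (val + 3*m) <= -4 and m + 2*val > 8)) must hold; in canonical form it is not (val >= 6 or 2*q + 2*val < 2 or (3*m + (1/2)*p + val <= -4 and m + 2*val > 8)).
Before p := 2*q - 2: not (val >= 6 or 2*q + 2*val < 2 or (3*m + q + val <= -3 and m + 2*val > 8))
Before q := 3*m: not (val >= 6 or 6*m + 2*val < 2 or (6*m + val <= -3 and m + 2*val > 8))
The weakest precondition is not (val >= 6 or 6*m + 2*val < 2 or (6*m + val <= -3 and m + 2*val > 8)).
Check whether (not (val >= 6 or 2*val < -10 or (val <= -15 and 2*val > 6))) and m = 2 implies it.
Every state satisfying the precondition satisfies the weakest precondition: the implication holds.
Answer: valid


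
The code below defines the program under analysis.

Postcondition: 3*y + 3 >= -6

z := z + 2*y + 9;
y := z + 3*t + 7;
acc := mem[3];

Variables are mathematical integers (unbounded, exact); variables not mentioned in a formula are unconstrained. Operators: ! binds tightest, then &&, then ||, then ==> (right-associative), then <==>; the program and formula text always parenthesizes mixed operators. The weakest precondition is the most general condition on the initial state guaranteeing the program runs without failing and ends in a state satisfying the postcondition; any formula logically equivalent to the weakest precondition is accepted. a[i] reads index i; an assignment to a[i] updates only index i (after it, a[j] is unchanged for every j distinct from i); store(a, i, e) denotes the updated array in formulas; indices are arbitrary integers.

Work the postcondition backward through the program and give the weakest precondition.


Working backward. After the program, the postcondition 3*y + 3 >= -6 must hold; in canonical form it is 3*y >= -9.
Before acc := mem[3]: 3*y >= -9
Before y := z + 3*t + 7: 9*t + 3*z >= -30
Before z := z + 2*y + 9: 9*t + 6*y + 3*z >= -57
Answer: WP = 9*t + 6*y + 3*z >= -57


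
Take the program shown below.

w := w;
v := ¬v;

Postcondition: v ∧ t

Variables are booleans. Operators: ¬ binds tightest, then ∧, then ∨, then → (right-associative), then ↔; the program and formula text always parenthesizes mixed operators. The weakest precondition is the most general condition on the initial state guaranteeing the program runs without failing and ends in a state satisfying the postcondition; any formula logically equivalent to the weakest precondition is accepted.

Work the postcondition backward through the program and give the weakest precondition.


Working backward. After the program, v ∧ t must hold.
Before v := ¬v: (¬v) ∧ t
Before w := w: (¬v) ∧ t
Answer: WP = (¬v) ∧ t


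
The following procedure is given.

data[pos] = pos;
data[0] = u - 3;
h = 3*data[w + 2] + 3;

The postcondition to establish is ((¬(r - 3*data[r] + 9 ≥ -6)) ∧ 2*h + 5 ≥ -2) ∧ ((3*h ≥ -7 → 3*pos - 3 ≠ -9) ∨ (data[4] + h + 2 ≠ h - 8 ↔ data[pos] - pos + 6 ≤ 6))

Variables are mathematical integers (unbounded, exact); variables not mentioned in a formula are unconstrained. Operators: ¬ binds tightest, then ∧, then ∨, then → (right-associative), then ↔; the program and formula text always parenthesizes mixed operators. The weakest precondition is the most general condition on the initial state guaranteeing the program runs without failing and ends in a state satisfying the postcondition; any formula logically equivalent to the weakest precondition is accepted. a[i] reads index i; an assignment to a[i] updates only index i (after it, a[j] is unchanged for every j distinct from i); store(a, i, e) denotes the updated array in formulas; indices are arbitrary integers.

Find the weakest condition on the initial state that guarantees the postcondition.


Working backward. After the program, the postcondition ((¬(r - 3*data[r] + 9 ≥ -6)) ∧ 2*h + 5 ≥ -2) ∧ ((3*h ≥ -7 → 3*pos - 3 ≠ -9) ∨ (data[4] + h + 2 ≠ h - 8 ↔ data[pos] - pos + 6 ≤ 6)) must hold; in canonical form it is (¬(r ≥ 3*data[r] - 15)) ∧ 2*h ≥ -7 ∧ ((3*h ≥ -7 → 3*pos ≠ -6) ∨ (data[4] ≠ -10 ↔ data[pos] ≤ pos)).
Before h := 3*data[w + 2] + 3: (¬(r ≥ 3*data[r] - 15)) ∧ 6*data[w + 2] ≥ -13 ∧ ((9*data[w + 2] ≥ -16 → 3*pos ≠ -6) ∨ (data[4] ≠ -10 ↔ data[pos] ≤ pos))
Before data[0] := u - 3: (¬(r ≥ 3*store(data, 0, u - 3)[r] - 15)) ∧ 6*store(data, 0, u - 3)[w + 2] ≥ -13 ∧ ((9*store(data, 0, u - 3)[w + 2] ≥ -16 → 3*pos ≠ -6) ∨ (data[4] ≠ -10 ↔ store(data, 0, u - 3)[pos] ≤ pos))
Before data[pos] := pos: (¬(r ≥ 3*store(store(data, pos, pos), 0, u - 3)[r] - 15)) ∧ 6*store(store(data, pos, pos), 0, u - 3)[w + 2] ≥ -13 ∧ ((9*store(store(data, pos, pos), 0, u - 3)[w + 2] ≥ -16 → 3*pos ≠ -6) ∨ (store(data, pos, pos)[4] ≠ -10 ↔ store(store(data, pos, pos), 0, u - 3)[pos] ≤ pos))
Answer: WP = (¬(r ≥ 3*store(store(data, pos, pos), 0, u - 3)[r] - 15)) ∧ 6*store(store(data, pos, pos), 0, u - 3)[w + 2] ≥ -13 ∧ ((9*store(store(data, pos, pos), 0, u - 3)[w + 2] ≥ -16 → 3*pos ≠ -6) ∨ (store(data, pos, pos)[4] ≠ -10 ↔ store(store(data, pos, pos), 0, u - 3)[pos] ≤ pos))


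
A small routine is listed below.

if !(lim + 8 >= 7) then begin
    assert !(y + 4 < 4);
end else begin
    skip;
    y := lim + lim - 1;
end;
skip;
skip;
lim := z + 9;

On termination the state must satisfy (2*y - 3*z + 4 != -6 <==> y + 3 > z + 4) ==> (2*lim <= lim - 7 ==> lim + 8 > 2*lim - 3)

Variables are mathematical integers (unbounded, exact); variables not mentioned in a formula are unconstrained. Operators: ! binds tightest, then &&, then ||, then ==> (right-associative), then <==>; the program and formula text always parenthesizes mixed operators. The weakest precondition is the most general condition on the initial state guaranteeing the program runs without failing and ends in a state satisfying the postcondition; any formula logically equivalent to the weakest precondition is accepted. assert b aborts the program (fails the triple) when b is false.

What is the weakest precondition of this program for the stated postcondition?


Working backward. After the program, the postcondition (2*y - 3*z + 4 != -6 <==> y + 3 > z + 4) ==> (2*lim <= lim - 7 ==> lim + 8 > 2*lim - 3) must hold; in canonical form it is (2*y != 3*z - 10 <==> y > z + 1) ==> (lim <= -7 ==> lim < 11).
Before lim := z + 9: (2*y != 3*z - 10 <==> y > z + 1) ==> (z <= -16 ==> z < 2)
Before skip: (2*y != 3*z - 10 <==> y > z + 1) ==> (z <= -16 ==> z < 2)
Before skip: (2*y != 3*z - 10 <==> y > z + 1) ==> (z <= -16 ==> z < 2)
Then branch requires (!(y < 0)) && ((2*y != 3*z - 10 <==> y > z + 1) ==> (z <= -16 ==> z < 2)); else branch requires (4*lim != 3*z - 8 <==> 2*lim > z + 2) ==> (z <= -16 ==> z < 2).
Before the if: ((!(lim >= -1)) ==> ((!(y < 0)) && ((2*y != 3*z - 10 <==> y > z + 1) ==> (z <= -16 ==> z < 2)))) && (lim >= -1 ==> ((4*lim != 3*z - 8 <==> 2*lim > z + 2) ==> (z <= -16 ==> z < 2)))
Answer: WP = ((!(lim >= -1)) ==> ((!(y < 0)) && ((2*y != 3*z - 10 <==> y > z + 1) ==> (z <= -16 ==> z < 2)))) && (lim >= -1 ==> ((4*lim != 3*z - 8 <==> 2*lim > z + 2) ==> (z <= -16 ==> z < 2)))


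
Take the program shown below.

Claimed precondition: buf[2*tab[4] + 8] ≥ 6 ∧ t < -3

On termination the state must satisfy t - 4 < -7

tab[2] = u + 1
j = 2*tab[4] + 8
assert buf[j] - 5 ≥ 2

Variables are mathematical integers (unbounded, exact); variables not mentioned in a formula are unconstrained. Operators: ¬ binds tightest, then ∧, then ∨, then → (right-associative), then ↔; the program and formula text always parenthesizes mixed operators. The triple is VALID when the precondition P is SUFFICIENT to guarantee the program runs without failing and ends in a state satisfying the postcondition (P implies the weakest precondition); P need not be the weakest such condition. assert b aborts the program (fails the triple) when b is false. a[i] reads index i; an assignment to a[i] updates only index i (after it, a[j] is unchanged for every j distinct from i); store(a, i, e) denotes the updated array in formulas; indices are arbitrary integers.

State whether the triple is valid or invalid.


Working backward. After the program, the postcondition t - 4 < -7 must hold; in canonical form it is t < -3.
Before assert buf[j] - 5 ≥ 2: buf[j] ≥ 7 ∧ t < -3
Before j := 2*tab[4] + 8: buf[2*tab[4] + 8] ≥ 7 ∧ t < -3
Before tab[2] := u + 1: buf[2*tab[4] + 8] ≥ 7 ∧ t < -3
The weakest precondition is buf[2*tab[4] + 8] ≥ 7 ∧ t < -3.
Check whether buf[2*tab[4] + 8] ≥ 6 ∧ t < -3 implies it.
Countermodel: at the initial state buf = {[4] = 6, [8] = 6, elsewhere 6}, t = -4, tab = {[4] = 0, [8] = 0, elsewhere 0}, the precondition holds but the weakest precondition fails.
Answer: invalid


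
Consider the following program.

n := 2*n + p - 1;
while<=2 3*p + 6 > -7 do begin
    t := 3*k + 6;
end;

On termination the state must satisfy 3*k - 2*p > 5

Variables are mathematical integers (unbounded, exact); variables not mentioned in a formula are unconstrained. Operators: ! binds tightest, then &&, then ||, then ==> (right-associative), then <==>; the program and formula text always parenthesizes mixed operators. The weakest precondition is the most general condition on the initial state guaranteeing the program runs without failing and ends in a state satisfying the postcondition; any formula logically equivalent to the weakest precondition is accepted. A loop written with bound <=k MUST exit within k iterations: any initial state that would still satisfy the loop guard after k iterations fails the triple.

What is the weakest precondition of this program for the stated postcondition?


Working backward. After the program, the postcondition 3*k - 2*p > 5 must hold; in canonical form it is 3*k > 2*p + 5.
Before the loop (bound <=2), unroll the exhaustion recursion (WP_0 = exit-now case; WP_j = one more guarded iteration, up to j = 2):
  WP_0: (!(3*p > -13)) && 3*k > 2*p + 5
  WP_1: (3*p > -13 ==> ((!(3*p > -13)) && 3*k > 2*p + 5)) && ((!(3*p > -13)) ==> 3*k > 2*p + 5)
  WP_2: (3*p > -13 ==> ((3*p > -13 ==> ((!(3*p > -13)) && 3*k > 2*p + 5)) && ((!(3*p > -13)) ==> 3*k > 2*p + 5))) && ((!(3*p > -13)) ==> 3*k > 2*p + 5)
So before the loop: (3*p > -13 ==> ((3*p > -13 ==> ((!(3*p > -13)) && 3*k > 2*p + 5)) && ((!(3*p > -13)) ==> 3*k > 2*p + 5))) && ((!(3*p > -13)) ==> 3*k > 2*p + 5)
Before n := 2*n + p - 1: (3*p > -13 ==> ((3*p > -13 ==> ((!(3*p > -13)) && 3*k > 2*p + 5)) && ((!(3*p > -13)) ==> 3*k > 2*p + 5))) && ((!(3*p > -13)) ==> 3*k > 2*p + 5)
Answer: WP = (3*p > -13 ==> ((3*p > -13 ==> ((!(3*p > -13)) && 3*k > 2*p + 5)) && ((!(3*p > -13)) ==> 3*k > 2*p + 5))) && ((!(3*p > -13)) ==> 3*k > 2*p + 5)


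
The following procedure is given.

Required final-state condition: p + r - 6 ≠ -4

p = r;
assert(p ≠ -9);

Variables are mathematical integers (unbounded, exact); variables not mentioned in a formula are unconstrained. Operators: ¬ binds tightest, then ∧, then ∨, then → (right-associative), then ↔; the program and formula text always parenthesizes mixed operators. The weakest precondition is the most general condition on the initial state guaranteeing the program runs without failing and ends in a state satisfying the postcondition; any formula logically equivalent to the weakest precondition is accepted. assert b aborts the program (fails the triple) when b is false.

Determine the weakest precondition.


Working backward. After the program, the postcondition p + r - 6 ≠ -4 must hold; in canonical form it is p + r ≠ 2.
Before assert p ≠ -9: p ≠ -9 ∧ p + r ≠ 2
Before p := r: r ≠ -9 ∧ 2*r ≠ 2
Answer: WP = r ≠ -9 ∧ 2*r ≠ 2


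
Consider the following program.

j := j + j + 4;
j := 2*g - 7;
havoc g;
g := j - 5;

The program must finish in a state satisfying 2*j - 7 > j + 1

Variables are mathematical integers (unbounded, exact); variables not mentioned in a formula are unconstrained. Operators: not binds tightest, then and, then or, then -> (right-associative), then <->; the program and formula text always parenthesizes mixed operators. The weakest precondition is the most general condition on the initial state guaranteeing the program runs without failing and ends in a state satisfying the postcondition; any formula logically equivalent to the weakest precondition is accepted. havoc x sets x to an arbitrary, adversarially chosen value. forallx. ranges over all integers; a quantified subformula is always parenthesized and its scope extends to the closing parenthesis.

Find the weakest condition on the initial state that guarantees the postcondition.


Working backward. After the program, the postcondition 2*j - 7 > j + 1 must hold; in canonical form it is j > 8.
Before g := j - 5: j > 8
Before havoc g: j > 8
Before j := 2*g - 7: 2*g > 15
Before j := j + j + 4: 2*g > 15
Answer: WP = 2*g > 15


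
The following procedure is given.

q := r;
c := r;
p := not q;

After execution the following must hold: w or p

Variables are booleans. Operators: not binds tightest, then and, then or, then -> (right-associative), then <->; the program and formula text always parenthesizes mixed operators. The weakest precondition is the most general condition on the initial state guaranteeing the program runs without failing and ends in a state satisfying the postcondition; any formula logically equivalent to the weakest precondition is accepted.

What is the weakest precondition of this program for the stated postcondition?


Working backward. After the program, w or p must hold.
Before p := not q: w or (not q)
Before c := r: w or (not q)
Before q := r: w or (not r)
Answer: WP = w or (not r)


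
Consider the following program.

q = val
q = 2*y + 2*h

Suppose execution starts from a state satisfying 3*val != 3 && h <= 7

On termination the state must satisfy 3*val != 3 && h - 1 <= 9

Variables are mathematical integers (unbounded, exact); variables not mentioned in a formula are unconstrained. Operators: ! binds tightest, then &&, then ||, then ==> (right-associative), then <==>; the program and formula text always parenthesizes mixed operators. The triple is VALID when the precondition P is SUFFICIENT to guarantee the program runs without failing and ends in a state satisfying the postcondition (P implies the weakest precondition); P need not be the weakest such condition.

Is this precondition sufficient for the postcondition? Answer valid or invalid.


Working backward. After the program, the postcondition 3*val != 3 && h - 1 <= 9 must hold; in canonical form it is 3*val != 3 && h <= 10.
Before q := 2*y + 2*h: 3*val != 3 && h <= 10
Before q := val: 3*val != 3 && h <= 10
The weakest precondition is 3*val != 3 && h <= 10.
Check whether 3*val != 3 && h <= 7 implies it.
Every state satisfying the precondition satisfies the weakest precondition: the implication holds.
Answer: valid


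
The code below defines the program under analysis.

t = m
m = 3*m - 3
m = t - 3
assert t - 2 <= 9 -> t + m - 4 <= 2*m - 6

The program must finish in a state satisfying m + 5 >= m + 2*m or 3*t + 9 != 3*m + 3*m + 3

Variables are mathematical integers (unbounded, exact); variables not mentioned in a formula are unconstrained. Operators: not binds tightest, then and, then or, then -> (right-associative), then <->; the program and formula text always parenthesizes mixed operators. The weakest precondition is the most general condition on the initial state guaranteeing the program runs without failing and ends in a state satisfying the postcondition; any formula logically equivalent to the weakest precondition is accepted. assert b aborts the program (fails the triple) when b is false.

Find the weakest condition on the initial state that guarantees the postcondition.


Working backward. After the program, the postcondition m + 5 >= m + 2*m or 3*t + 9 != 3*m + 3*m + 3 must hold; in canonical form it is 2*m <= 5 or 3*t != 6*m - 6.
Before assert t - 2 <= 9 -> t + m - 4 <= 2*m - 6: (t <= 11 -> t <= m - 2) and (2*m <= 5 or 3*t != 6*m - 6)
Before m := t - 3: (not (t <= 11)) and (2*t <= 11 or 3*t != 24)
Before m := 3*m - 3: (not (t <= 11)) and (2*t <= 11 or 3*t != 24)
Before t := m: (not (m <= 11)) and (2*m <= 11 or 3*m != 24)
Answer: WP = (not (m <= 11)) and (2*m <= 11 or 3*m != 24)


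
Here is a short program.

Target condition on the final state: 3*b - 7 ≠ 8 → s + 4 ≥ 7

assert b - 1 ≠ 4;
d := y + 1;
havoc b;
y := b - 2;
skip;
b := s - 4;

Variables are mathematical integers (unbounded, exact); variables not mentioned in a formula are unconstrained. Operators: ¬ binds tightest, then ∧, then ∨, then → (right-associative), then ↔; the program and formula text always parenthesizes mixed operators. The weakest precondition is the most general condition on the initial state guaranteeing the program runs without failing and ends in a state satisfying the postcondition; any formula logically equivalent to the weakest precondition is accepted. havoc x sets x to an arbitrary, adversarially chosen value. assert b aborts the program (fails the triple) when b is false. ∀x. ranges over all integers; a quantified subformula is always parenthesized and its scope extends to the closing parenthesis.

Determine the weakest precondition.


Working backward. After the program, the postcondition 3*b - 7 ≠ 8 → s + 4 ≥ 7 must hold; in canonical form it is 3*b ≠ 15 → s ≥ 3.
Before b := s - 4: 3*s ≠ 27 → s ≥ 3
Before skip: 3*s ≠ 27 → s ≥ 3
Before y := b - 2: 3*s ≠ 27 → s ≥ 3
Before havoc b: 3*s ≠ 27 → s ≥ 3
Before d := y + 1: 3*s ≠ 27 → s ≥ 3
Before assert b - 1 ≠ 4: b ≠ 5 ∧ (3*s ≠ 27 → s ≥ 3)
Answer: WP = b ≠ 5 ∧ (3*s ≠ 27 → s ≥ 3)


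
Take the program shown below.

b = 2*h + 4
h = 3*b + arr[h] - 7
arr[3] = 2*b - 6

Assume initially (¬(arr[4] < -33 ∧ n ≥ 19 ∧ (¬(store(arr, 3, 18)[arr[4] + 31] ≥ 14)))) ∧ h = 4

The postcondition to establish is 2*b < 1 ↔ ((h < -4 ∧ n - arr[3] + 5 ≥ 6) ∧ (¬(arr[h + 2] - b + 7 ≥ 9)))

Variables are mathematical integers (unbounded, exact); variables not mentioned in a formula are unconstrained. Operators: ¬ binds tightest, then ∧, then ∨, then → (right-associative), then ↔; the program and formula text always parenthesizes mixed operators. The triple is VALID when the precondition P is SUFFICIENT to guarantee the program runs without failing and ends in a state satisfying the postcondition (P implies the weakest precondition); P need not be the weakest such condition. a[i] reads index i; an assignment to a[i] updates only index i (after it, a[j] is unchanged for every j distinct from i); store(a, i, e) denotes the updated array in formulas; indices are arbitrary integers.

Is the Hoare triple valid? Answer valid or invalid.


Working backward. After the program, the postcondition 2*b < 1 ↔ ((h < -4 ∧ n - arr[3] + 5 ≥ 6) ∧ (¬(arr[h + 2] - b + 7 ≥ 9))) must hold; in canonical form it is 2*b < 1 ↔ (h < -4 ∧ n ≥ arr[3] + 1 ∧ (¬(arr[h + 2] ≥ b + 2))).
Before arr[3] := 2*b - 6: 2*b < 1 ↔ (h < -4 ∧ n ≥ 2*b - 5 ∧ (¬(store(arr, 3, 2*b - 6)[h + 2] ≥ b + 2)))
Before h := 3*b + arr[h] - 7: 2*b < 1 ↔ (arr[h] + 3*b < 3 ∧ n ≥ 2*b - 5 ∧ (¬(store(arr, 3, 2*b - 6)[arr[h] + 3*b - 5] ≥ b + 2)))
Before b := 2*h + 4: 4*h < -7 ↔ (arr[h] + 6*h < -9 ∧ n ≥ 4*h + 3 ∧ (¬(store(arr, 3, 4*h + 2)[arr[h] + 6*h + 7] ≥ 2*h + 6)))
The weakest precondition is 4*h < -7 ↔ (arr[h] + 6*h < -9 ∧ n ≥ 4*h + 3 ∧ (¬(store(arr, 3, 4*h + 2)[arr[h] + 6*h + 7] ≥ 2*h + 6))).
Check whether (¬(arr[4] < -33 ∧ n ≥ 19 ∧ (¬(store(arr, 3, 18)[arr[4] + 31] ≥ 14)))) ∧ h = 4 implies it.
Every state satisfying the precondition satisfies the weakest precondition: the implication holds.
Answer: valid


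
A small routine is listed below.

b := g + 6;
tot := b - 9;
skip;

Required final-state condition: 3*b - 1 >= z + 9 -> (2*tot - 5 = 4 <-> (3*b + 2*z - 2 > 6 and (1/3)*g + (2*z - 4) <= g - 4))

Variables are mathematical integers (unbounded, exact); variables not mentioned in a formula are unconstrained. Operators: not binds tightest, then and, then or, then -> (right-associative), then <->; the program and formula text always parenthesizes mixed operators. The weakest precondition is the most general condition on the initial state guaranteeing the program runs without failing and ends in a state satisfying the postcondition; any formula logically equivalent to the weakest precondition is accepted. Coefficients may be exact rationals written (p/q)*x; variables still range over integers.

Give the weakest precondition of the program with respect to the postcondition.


Working backward. After the program, the postcondition 3*b - 1 >= z + 9 -> (2*tot - 5 = 4 <-> (3*b + 2*z - 2 > 6 and (1/3)*g + (2*z - 4) <= g - 4)) must hold; in canonical form it is 3*b >= z + 10 -> (2*tot = 9 <-> (3*b + 2*z > 8 and 2*z <= (2/3)*g)).
Before skip: 3*b >= z + 10 -> (2*tot = 9 <-> (3*b + 2*z > 8 and 2*z <= (2/3)*g))
Before tot := b - 9: 3*b >= z + 10 -> (2*b = 27 <-> (3*b + 2*z > 8 and 2*z <= (2/3)*g))
Before b := g + 6: 3*g >= z - 8 -> (2*g = 15 <-> (3*g + 2*z > -10 and 2*z <= (2/3)*g))
Answer: WP = 3*g >= z - 8 -> (2*g = 15 <-> (3*g + 2*z > -10 and 2*z <= (2/3)*g))
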